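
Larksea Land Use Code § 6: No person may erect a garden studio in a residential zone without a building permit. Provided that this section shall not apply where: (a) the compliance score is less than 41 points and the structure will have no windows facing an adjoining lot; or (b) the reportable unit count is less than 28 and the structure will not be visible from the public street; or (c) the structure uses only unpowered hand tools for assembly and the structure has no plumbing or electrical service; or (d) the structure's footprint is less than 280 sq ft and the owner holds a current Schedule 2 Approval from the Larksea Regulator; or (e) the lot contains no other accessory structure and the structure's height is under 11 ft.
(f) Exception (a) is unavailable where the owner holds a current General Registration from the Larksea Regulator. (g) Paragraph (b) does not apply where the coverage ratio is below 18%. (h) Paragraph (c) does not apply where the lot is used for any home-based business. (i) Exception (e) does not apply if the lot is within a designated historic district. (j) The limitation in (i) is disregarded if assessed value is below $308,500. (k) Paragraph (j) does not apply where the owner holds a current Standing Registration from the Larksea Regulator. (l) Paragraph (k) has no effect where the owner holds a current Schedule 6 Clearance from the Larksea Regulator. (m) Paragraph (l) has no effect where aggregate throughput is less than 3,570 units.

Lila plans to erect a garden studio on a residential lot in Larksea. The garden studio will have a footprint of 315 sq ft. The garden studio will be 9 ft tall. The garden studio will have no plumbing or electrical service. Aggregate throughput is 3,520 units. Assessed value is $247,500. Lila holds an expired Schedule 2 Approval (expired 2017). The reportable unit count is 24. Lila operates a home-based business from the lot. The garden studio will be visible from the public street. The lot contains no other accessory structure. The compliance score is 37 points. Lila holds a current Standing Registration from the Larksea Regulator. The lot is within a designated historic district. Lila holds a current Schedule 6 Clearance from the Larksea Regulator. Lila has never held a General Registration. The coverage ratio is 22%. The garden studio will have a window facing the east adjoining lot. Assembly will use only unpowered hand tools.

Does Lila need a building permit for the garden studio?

Yes — Lila must obtain a building permit.

Exception (a) fails — a window faces an adjoining lot.
Exception (b) does not apply: the structure will be visible from the street.
All of (c)'s requirements are met (assembly uses only hand tools; there is no plumbing or electrical service). But applying paragraph (h): (h) operates against (c): a home-based business operates on the lot. Exception (c) does not apply.
Exception (d) fails — the structure's footprint is 315 sq ft, not less than 280 sq ft.
Exception (e)'s conditions are all satisfied: the lot has no other accessory structure; the structure's height is 9 ft, under the 11 ft limit. But applying paragraphs (i)–(m): (i) is triggered — the lot is in a historic district. (j) would limit (i) — assessed value is $247,500, below the $308,500 limit — but (k) sets (j) aside: (k) operates against (j): a current Standing Registration is held. (l) would limit (k) — a current Schedule 6 Clearance is held — but (m) sets (l) aside: (m) operates against (l): aggregate throughput is 3,520 units, less than the 3,570 units limit. So (e) is unavailable.
No exception displaces § 6.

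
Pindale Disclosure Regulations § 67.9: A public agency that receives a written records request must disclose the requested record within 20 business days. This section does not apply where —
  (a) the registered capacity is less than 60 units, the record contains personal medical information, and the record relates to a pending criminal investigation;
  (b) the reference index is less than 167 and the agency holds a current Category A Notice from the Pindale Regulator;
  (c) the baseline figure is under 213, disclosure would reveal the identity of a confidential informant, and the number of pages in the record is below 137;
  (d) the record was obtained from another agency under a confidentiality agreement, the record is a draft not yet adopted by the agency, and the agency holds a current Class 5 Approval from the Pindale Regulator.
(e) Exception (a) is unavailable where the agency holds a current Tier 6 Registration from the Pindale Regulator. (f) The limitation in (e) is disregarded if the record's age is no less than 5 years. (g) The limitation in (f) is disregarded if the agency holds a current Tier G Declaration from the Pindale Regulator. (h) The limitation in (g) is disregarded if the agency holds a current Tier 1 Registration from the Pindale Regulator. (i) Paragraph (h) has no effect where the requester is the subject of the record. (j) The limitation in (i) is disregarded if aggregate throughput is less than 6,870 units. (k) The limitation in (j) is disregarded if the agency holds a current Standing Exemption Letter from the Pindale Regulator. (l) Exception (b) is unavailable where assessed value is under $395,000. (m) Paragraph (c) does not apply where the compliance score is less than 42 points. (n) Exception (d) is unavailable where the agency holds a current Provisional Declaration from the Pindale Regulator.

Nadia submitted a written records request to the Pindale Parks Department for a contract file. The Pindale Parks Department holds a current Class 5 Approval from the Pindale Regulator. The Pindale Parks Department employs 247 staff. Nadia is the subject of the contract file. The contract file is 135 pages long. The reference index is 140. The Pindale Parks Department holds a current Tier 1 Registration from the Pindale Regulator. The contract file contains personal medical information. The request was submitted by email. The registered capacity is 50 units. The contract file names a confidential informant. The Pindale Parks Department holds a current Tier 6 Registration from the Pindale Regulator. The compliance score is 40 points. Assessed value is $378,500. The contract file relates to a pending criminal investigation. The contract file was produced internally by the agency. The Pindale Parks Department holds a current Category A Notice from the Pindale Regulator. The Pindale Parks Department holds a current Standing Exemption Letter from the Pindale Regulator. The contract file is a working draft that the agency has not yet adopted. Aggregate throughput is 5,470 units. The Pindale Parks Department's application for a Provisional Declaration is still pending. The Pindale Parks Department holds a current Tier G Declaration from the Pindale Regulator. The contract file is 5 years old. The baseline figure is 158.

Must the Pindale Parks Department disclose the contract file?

All of (a)'s requirements are met (the registered capacity is 50 units, less than the 60 units limit; the contract file contains personal medical information; the contract file relates to a pending investigation). But applying paragraphs (e)–(k): (e) operates against (a): a current Tier 6 Registration is held. (f) applies (the record's age is 5 years, meeting the 5 years threshold), but is overridden by (g): (g) operates against (f): a current Tier G Declaration is held. (h) is triggered (a current Tier 1 Registration is held), but yields to (i): (i) applies — Nadia is the subject of the contract file. (j) is engaged (aggregate throughput is 5,470 units, less than the 6,870 units limit), but is displaced by (k): (k) operates against (j): a current Standing Exemption Letter is held. (a) is therefore removed.
Exception (b)'s conditions are all satisfied: the reference index is 140, less than the 167 limit; a current Category A Notice is held. But: (l) is engaged — assessed value is $378,500, under the $395,000 limit. So (b) is unavailable.
Exception (c): the baseline figure is 158, under the 213 limit; the contract file names a confidential informant; the number of pages in the record is 135, below the 137 limit — every condition holds. But: (m) operates — the compliance score is 40 points, less than the 42 points limit. Exception (c) does not apply.
Exception (d) requires that the record was obtained from another agency under a confidentiality agreement; but the contract file was produced internally, so (d) is unavailable.
No exception applies. The general rule governs.

Yes — the Pindale Parks Department must disclose the contract file.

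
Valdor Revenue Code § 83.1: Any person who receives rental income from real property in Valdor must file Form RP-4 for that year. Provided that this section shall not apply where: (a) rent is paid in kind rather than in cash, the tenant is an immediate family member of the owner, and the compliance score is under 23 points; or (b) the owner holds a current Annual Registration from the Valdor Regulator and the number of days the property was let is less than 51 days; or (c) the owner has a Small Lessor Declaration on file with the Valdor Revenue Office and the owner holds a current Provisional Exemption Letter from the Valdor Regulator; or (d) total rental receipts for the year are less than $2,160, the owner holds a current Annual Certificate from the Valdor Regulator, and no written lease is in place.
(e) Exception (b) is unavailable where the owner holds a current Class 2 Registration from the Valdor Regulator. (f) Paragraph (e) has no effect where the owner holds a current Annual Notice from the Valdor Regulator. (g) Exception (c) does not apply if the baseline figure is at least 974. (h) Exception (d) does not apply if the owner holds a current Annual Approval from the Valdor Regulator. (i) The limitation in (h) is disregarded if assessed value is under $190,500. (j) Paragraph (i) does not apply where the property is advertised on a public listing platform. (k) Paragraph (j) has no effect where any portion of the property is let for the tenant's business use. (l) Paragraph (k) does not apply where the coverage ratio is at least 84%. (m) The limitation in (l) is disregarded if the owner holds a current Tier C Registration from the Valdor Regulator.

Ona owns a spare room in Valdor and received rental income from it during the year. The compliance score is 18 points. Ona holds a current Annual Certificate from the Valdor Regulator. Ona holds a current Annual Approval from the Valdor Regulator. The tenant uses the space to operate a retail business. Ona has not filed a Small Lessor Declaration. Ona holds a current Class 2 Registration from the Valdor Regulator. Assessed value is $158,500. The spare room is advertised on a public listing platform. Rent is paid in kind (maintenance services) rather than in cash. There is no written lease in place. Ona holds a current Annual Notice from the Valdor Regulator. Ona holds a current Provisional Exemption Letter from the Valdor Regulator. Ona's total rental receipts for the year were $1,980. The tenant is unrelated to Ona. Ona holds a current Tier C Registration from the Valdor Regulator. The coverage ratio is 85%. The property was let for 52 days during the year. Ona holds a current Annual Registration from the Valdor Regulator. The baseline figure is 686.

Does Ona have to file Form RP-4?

No — exception (d) applies; Ona is not required to file Form RP-4.

Exception (a) fails — the tenant is unrelated to the owner.
Exception (b) fails — the number of days the property was let is 52 days, not less than 51 days.
Exception (c) requires that the owner has a Small Lessor Declaration on file with the Valdor Revenue Office; but no Small Lessor Declaration is on file, so (c) is unavailable.
All of (d)'s requirements are met (total rental receipts for the year are $1,980, less than the $2,160 limit; a current Annual Certificate is held; there is no written lease). As to paragraphs (h)–(m): (h) would limit (d) — a current Annual Approval is held — but (i) sets (h) aside: (i) operates against (h): assessed value is $158,500, under the $190,500 limit. (j) applies (the property is publicly advertised), but yields to (k): (k) is triggered — the space is let for business use. (l) operates (the coverage ratio is 85%, meeting the 84% threshold), but is overridden by (m): (m) is triggered — a current Tier C Registration is held. (d) remains available.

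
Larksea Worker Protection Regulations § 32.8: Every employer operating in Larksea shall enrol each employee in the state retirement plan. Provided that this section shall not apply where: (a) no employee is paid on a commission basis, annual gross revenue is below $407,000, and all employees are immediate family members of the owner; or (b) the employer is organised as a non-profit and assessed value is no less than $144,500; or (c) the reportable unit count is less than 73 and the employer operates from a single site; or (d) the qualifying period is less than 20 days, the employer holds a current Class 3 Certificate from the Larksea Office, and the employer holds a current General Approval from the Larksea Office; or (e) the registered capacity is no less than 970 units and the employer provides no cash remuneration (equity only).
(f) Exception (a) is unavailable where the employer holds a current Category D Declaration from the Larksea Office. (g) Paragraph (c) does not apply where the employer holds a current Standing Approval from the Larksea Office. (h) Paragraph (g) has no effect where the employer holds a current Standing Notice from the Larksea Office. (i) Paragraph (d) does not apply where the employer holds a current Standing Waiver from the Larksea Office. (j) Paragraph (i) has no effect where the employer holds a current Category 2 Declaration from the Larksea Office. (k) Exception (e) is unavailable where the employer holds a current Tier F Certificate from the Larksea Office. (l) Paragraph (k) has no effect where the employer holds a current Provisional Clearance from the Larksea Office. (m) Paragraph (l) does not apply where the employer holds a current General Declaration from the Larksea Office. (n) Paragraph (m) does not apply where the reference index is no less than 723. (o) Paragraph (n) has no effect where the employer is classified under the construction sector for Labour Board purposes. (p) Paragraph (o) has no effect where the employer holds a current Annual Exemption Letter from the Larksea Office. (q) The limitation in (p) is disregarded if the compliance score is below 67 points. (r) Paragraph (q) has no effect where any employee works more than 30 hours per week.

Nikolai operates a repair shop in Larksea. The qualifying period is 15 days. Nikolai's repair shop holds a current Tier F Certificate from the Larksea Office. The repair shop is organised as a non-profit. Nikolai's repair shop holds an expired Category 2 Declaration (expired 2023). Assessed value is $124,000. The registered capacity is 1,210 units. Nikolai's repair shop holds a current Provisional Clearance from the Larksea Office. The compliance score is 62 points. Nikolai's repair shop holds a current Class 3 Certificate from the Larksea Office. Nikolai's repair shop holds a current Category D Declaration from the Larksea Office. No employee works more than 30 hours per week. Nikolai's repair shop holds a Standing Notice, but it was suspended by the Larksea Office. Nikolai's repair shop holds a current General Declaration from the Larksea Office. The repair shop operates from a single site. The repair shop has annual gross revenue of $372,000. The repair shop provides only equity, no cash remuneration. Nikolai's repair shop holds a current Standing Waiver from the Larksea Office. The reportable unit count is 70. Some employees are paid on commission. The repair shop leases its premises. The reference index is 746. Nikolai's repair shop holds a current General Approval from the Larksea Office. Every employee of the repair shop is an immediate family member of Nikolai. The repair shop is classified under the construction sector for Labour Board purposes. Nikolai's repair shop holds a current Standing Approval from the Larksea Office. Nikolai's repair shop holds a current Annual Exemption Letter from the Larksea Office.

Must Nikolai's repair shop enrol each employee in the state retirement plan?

Yes — Nikolai's repair shop must enrol each employee in the state retirement plan.

Exception (a) does not apply: some employees are paid on commission.
Exception (b) does not apply: assessed value is $124,000, short of $144,500.
Exception (c) is satisfied on its face — the reportable unit count is 70, less than the 73 limit; the employer operates from a single site. Turning to paragraphs (g)–(h): (g) applies — a current Standing Approval is held. (h) is inapplicable (no current Standing Notice is held), so (g) stands. Exception (c) does not apply.
Exception (d)'s conditions are all satisfied: the qualifying period is 15 days, less than the 20 days limit; a current Class 3 Certificate is held; a current General Approval is held. However, paragraphs (i)–(j) must be considered: (i) is engaged — a current Standing Waiver is held. (j), which would lift (i), is inapplicable — no current Category 2 Declaration is held. Exception (d) does not apply.
Exception (e)'s conditions are all satisfied: the registered capacity is 1,210 units, meeting the 970 units threshold; remuneration is equity-only. However, paragraphs (k)–(r) must be considered: (k) is triggered — a current Tier F Certificate is held. (l) operates (a current Provisional Clearance is held), but is displaced by (m): (m) operates against (l): a current General Declaration is held. (n) applies (the reference index is 746, meeting the 723 threshold), but is overridden by (o): (o) operates — the repair shop is classified under the construction sector. (p) would limit (o) — a current Annual Exemption Letter is held — but (q) sets (p) aside: (q) is triggered — the compliance score is 62 points, below the 67 points limit. (r) is not triggered (no employee exceeds 30 hours/week), so (q) stands. Exception (e) does not apply.
No exception applies. The general rule governs.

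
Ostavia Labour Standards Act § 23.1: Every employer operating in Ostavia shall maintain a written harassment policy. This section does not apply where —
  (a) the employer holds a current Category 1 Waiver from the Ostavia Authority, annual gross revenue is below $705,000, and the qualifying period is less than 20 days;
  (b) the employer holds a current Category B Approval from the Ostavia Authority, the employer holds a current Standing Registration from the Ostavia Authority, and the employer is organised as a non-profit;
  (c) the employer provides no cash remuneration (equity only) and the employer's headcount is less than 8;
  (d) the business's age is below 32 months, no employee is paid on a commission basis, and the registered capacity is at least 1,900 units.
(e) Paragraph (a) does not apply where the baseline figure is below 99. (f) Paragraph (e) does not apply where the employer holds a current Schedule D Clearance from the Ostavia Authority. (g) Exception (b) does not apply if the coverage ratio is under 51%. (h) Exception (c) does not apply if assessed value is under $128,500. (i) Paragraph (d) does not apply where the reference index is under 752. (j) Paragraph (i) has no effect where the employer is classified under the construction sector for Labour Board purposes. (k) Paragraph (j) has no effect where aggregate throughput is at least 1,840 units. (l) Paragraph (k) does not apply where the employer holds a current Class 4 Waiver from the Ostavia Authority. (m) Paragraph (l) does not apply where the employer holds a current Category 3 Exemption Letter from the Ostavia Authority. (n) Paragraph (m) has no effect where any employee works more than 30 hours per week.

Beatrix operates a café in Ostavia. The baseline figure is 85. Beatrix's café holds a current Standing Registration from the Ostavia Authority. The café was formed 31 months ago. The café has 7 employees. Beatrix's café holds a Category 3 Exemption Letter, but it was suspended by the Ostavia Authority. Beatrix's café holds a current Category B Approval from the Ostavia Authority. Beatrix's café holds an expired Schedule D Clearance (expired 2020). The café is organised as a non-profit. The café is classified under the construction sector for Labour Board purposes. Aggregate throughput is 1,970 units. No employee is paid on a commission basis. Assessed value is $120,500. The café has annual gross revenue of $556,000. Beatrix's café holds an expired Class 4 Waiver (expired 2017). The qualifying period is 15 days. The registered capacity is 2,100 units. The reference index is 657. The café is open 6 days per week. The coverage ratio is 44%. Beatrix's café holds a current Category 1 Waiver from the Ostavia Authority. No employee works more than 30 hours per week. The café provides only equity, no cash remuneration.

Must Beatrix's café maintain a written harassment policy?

Exception (a)'s conditions are all satisfied: a current Category 1 Waiver is held; annual gross revenue is $556,000, below the $705,000 limit; the qualifying period is 15 days, less than the 20 days limit. Turning to paragraphs (e)–(f): (e) is triggered — the baseline figure is 85, below the 99 limit. (f), which would lift (e), is not triggered — no current Schedule D Clearance is held. (a) is therefore removed.
Exception (b) is satisfied on its face — a current Category B Approval is held; a current Standing Registration is held; the employer is a non-profit. But applying paragraph (g): (g) applies — the coverage ratio is 44%, under the 51% limit. So (b) is unavailable.
All of (c)'s requirements are met (remuneration is equity-only; the employer's headcount is 7, less than the 8 limit). But applying paragraph (h): (h) operates against (c): assessed value is $120,500, under the $128,500 limit. (c) is therefore removed.
Exception (d): the business's age is 31 months, below the 32 months limit; no employee is paid on commission; the registered capacity is 2,100 units, meeting the 1,900 units threshold — every condition holds. But applying paragraphs (i)–(n): (i) operates against (d): the reference index is 657, under the 752 limit. (j) would limit (i) — the café is classified under the construction sector — but (k) sets (j) aside: (k) operates — aggregate throughput is 1,970 units, meeting the 1,840 units threshold. (l), which would lift (k), is not engaged — there is no Class 4 Waiver in force. So (d) is unavailable.
No exception displaces § 23.1.

Yes — Beatrix's café must maintain a written harassment policy.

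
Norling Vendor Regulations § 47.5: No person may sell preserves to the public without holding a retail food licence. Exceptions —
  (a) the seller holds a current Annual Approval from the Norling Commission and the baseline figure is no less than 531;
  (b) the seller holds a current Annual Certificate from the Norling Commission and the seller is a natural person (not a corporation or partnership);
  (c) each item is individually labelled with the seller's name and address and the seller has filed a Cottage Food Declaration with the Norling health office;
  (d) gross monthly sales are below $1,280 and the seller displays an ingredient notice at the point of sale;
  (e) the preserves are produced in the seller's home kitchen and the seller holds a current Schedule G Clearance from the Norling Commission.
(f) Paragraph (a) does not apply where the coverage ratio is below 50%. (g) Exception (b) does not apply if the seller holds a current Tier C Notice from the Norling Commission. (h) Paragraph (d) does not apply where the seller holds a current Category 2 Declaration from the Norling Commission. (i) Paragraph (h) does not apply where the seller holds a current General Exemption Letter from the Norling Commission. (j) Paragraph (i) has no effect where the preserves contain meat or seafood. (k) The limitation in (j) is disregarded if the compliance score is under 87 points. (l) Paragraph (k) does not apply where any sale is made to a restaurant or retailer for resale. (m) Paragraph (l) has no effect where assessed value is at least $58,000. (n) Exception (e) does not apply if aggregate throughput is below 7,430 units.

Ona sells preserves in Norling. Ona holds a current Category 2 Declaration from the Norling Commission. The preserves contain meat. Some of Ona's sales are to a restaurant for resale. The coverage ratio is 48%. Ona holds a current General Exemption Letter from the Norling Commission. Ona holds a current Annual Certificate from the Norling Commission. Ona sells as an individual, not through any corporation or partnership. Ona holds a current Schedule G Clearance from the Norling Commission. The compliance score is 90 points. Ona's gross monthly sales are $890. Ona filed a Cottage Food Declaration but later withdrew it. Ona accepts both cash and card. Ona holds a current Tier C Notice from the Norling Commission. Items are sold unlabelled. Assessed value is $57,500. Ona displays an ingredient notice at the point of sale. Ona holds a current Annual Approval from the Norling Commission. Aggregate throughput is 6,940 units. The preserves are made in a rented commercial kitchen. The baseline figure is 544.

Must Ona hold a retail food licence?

Yes — Ona must hold a retail food licence.

All of (a)'s requirements are met (a current Annual Approval is held; the baseline figure is 544, meeting the 531 threshold). However, paragraph (f) must be considered: (f) is engaged — the coverage ratio is 48%, below the 50% limit. So (a) is unavailable.
Exception (b)'s conditions are all satisfied: a current Annual Certificate is held; the seller is a natural person. But: (g) operates against (b): a current Tier C Notice is held. (b) is therefore removed.
Exception (c) requires that each item is individually labelled with the seller's name and address; but items are sold unlabelled, so (c) is unavailable.
Exception (d): gross monthly sales are $890, below the $1,280 limit; an ingredient notice is displayed — every condition holds. However, paragraphs (h)–(m) must be considered: (h) is triggered — a current Category 2 Declaration is held. (i) would limit (h) — a current General Exemption Letter is held — but (j) sets (i) aside: (j) operates against (i): the preserves contain meat. (k) is not engaged (the compliance score is 90 points, not under 87 points), so (j) stands. So (d) is unavailable.
Exception (e) requires that the preserves are produced in the seller's home kitchen; but the preserves are made in a commercial kitchen, not a home kitchen, so (e) is unavailable.
No exception displaces § 47.5.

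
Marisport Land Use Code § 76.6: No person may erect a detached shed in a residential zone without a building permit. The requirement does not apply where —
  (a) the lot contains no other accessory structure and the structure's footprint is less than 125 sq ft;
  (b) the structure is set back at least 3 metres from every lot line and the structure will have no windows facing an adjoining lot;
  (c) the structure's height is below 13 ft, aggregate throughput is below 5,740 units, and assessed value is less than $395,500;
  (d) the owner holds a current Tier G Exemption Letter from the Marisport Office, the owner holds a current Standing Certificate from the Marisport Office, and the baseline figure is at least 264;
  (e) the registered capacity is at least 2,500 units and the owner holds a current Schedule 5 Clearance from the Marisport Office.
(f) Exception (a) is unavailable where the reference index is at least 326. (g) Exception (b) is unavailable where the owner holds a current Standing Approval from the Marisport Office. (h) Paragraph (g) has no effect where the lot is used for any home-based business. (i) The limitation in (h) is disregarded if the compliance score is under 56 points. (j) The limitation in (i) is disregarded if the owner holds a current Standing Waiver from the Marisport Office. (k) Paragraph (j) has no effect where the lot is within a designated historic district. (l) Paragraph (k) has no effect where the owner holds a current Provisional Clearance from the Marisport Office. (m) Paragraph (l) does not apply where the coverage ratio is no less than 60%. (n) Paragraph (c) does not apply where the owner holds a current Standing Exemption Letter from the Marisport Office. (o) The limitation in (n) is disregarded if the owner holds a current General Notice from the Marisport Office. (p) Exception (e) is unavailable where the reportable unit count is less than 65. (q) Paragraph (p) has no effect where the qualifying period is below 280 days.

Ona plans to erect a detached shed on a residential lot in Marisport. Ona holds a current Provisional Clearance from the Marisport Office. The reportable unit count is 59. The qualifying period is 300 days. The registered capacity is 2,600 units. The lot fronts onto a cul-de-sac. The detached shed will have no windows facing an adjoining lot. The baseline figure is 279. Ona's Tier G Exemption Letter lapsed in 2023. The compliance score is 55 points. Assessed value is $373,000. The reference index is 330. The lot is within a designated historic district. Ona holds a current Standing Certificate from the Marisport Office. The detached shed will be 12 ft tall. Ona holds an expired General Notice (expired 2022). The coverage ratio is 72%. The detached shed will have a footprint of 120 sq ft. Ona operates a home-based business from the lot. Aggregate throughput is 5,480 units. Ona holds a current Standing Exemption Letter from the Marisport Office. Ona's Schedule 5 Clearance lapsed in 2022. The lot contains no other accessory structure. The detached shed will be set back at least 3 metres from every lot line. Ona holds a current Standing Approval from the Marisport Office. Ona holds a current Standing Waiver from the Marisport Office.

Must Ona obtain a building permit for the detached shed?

Yes — Ona must obtain a building permit.

Exception (a): the lot has no other accessory structure; the structure's footprint is 120 sq ft, less than the 125 sq ft limit — every condition holds. But: (f) operates — the reference index is 330, meeting the 326 threshold. Exception (a) does not apply.
Exception (b) is satisfied on its face — the setback is at least 3 m on every side; no windows face an adjoining lot. However, paragraphs (g)–(m) must be considered: (g) operates against (b): a current Standing Approval is held. (h) would limit (g) — a home-based business operates on the lot — but (i) sets (h) aside: (i) operates — the compliance score is 55 points, under the 56 points limit. (j) would limit (i) — a current Standing Waiver is held — but (k) sets (j) aside: (k) operates against (j): the lot is in a historic district. (l) is engaged (a current Provisional Clearance is held), but is itself disapplied by (m): (m) operates against (l): the coverage ratio is 72%, meeting the 60% threshold. Exception (b) does not apply.
Exception (c)'s conditions are all satisfied: the structure's height is 12 ft, below the 13 ft limit; aggregate throughput is 5,480 units, below the 5,740 units limit; assessed value is $373,000, less than the $395,500 limit. Turning to paragraphs (n)–(o): (n) operates against (c): a current Standing Exemption Letter is held. (o) does not operate here (the General Notice is not current), so (n) stands. So (c) is unavailable.
Exception (d) does not apply: no current Tier G Exemption Letter is held.
Exception (e) fails — no current Schedule 5 Clearance is held.
No exception applies. The general rule governs.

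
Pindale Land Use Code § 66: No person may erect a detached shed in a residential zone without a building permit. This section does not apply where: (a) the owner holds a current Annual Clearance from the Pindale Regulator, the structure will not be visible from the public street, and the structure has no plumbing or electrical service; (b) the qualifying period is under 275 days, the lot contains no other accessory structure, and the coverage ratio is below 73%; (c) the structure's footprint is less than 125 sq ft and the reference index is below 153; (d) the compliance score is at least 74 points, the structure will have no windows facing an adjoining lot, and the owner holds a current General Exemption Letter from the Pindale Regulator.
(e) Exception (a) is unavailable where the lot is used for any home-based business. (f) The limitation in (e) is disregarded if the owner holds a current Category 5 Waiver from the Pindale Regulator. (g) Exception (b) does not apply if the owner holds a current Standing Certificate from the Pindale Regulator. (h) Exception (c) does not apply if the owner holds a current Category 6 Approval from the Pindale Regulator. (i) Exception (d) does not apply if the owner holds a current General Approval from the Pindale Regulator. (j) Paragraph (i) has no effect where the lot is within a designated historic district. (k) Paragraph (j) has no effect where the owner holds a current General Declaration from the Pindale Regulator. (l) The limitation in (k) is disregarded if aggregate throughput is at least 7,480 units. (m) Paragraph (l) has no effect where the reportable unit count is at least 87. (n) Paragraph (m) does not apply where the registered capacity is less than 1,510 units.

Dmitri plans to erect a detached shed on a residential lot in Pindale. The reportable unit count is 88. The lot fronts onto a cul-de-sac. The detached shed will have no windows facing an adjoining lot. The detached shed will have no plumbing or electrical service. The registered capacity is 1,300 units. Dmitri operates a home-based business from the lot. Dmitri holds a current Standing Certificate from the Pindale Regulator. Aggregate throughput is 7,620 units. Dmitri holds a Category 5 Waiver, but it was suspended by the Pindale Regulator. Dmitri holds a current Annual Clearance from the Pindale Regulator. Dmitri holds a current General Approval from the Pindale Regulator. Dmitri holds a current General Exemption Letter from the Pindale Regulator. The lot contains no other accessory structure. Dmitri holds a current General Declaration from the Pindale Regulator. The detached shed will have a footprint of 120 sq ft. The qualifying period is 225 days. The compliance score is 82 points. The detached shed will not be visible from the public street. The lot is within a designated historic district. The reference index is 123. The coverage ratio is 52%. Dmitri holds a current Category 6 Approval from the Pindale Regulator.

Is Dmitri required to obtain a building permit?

Exception (a): a current Annual Clearance is held; the structure will not be visible from the street; there is no plumbing or electrical service — every condition holds. Turning to paragraphs (e)–(f): (e) operates — a home-based business operates on the lot. (f), which would lift (e), does not operate here — the Category 5 Waiver is not current. So (a) is unavailable.
Exception (b) is satisfied on its face — the qualifying period is 225 days, under the 275 days limit; the lot has no other accessory structure; the coverage ratio is 52%, below the 73% limit. However, paragraph (g) must be considered: (g) is triggered — a current Standing Certificate is held. Exception (b) does not apply.
Exception (c)'s conditions are all satisfied: the structure's footprint is 120 sq ft, less than the 125 sq ft limit; the reference index is 123, below the 153 limit. But: (h) is triggered — a current Category 6 Approval is held. Exception (c) does not apply.
Exception (d): the compliance score is 82 points, meeting the 74 points threshold; no windows face an adjoining lot; a current General Exemption Letter is held — every condition holds. Under paragraphs (i)–(n): (i) would limit (d) — a current General Approval is held — but (j) sets (i) aside: (j) is triggered — the lot is in a historic district. (k) would limit (j) — a current General Declaration is held — but (l) sets (k) aside: (l) applies — aggregate throughput is 7,620 units, meeting the 7,480 units threshold. (m) is engaged (the reportable unit count is 88, meeting the 87 threshold), but is set aside by (n): (n) operates against (m): the registered capacity is 1,300 units, less than the 1,510 units limit. (d) remains available.

No — exception (d) applies; Dmitri does not need a building permit.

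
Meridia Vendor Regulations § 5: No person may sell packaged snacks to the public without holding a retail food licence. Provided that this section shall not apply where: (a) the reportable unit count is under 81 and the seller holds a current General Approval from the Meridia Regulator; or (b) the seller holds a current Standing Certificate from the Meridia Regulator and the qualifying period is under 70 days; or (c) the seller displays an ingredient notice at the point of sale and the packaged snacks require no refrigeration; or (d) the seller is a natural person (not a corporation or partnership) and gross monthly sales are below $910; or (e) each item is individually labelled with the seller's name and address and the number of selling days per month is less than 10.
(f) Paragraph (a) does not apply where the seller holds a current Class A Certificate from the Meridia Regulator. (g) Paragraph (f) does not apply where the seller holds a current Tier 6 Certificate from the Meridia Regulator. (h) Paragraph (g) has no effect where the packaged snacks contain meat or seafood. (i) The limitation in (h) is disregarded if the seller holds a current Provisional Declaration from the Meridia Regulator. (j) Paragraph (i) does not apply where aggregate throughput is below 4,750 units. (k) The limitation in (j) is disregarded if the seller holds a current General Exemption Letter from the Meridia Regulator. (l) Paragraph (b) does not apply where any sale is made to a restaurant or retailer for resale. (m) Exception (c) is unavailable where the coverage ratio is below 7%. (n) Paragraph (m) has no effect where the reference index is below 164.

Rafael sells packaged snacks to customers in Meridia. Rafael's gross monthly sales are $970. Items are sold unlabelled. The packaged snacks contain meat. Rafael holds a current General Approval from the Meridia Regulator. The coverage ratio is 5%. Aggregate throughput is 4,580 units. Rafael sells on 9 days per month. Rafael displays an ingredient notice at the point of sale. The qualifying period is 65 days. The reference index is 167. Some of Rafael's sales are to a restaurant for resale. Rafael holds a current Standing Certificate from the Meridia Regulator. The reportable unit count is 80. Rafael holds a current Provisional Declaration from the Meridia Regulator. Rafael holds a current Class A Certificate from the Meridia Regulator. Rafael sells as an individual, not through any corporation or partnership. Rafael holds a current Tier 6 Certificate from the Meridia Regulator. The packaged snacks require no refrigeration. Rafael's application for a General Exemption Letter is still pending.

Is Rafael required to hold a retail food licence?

Exception (a): the reportable unit count is 80, under the 81 limit; a current General Approval is held — every condition holds. However, paragraphs (f)–(k) must be considered: (f) operates against (a): a current Class A Certificate is held. (g) operates (a current Tier 6 Certificate is held), but is set aside by (h): (h) is triggered — the packaged snacks contain meat. (i) is engaged (a current Provisional Declaration is held), but is overridden by (j): (j) operates against (i): aggregate throughput is 4,580 units, below the 4,750 units limit. (k) is inapplicable (there is no General Exemption Letter in force), so (j) stands. So (a) is unavailable.
Exception (b)'s conditions are all satisfied: a current Standing Certificate is held; the qualifying period is 65 days, under the 70 days limit. But: (l) operates against (b): some sales are to a restaurant for resale. Exception (b) does not apply.
Exception (c)'s conditions are all satisfied: an ingredient notice is displayed; the packaged snacks are shelf-stable. However, paragraphs (m)–(n) must be considered: (m) is engaged — the coverage ratio is 5%, below the 7% limit. (n), which would lift (m), is inapplicable — the reference index is 167, not below 164. Exception (c) does not apply.
Exception (d) fails — gross monthly sales are $970, not below $910.
Exception (e) fails — items are sold unlabelled.
No exception displaces § 5.

Yes — Rafael must hold a retail food licence.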